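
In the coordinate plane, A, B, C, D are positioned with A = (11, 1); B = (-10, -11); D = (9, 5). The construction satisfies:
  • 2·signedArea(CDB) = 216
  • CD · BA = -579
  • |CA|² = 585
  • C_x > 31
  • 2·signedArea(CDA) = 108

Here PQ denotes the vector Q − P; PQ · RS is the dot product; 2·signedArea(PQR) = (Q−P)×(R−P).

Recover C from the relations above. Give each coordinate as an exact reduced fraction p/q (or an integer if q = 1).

1. C_x = 32  [2·signedArea(CDB) = 216 ∩ CD · BA = -579]
2. C_y = 13  [2·signedArea(CDB) = 216 ∩ CD · BA = -579]
   → C = (32, 13)

C = (32, 13)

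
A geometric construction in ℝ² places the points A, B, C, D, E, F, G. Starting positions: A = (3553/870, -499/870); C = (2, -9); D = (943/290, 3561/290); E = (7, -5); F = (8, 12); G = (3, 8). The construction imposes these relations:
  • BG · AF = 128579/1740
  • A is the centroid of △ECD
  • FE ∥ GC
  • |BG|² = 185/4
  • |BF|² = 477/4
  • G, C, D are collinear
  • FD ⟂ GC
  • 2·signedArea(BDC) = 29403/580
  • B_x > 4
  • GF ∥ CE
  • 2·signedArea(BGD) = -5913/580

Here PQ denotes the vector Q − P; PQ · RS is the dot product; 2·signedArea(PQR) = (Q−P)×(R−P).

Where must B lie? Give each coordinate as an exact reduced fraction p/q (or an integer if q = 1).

B = (5, 3/2)

1. B_x = 5  [2·signedArea(BDC) = 29403/580 ∩ BG · AF = 128579/1740]
2. B_y = 3/2  [2·signedArea(BDC) = 29403/580 ∩ BG · AF = 128579/1740]
   → B = (5, 3/2)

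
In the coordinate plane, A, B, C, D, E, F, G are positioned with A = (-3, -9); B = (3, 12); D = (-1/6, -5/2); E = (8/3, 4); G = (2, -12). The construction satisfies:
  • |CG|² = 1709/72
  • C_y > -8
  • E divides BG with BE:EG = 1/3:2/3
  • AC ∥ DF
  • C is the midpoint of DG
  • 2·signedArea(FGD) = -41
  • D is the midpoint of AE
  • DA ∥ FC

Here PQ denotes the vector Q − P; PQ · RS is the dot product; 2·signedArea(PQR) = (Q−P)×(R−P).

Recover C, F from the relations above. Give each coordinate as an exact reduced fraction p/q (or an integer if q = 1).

1. C_x = 11/12  [C is the midpoint of DG]
2. C_y = -29/4  [C is the midpoint of DG]
   → C = (11/12, -29/4)
3. F_x = 15/4  [DA ∥ FC ∩ AC ∥ DF]
4. F_y = -3/4  [DA ∥ FC ∩ AC ∥ DF]
   → F = (15/4, -3/4)

C = (11/12, -29/4)
F = (15/4, -3/4)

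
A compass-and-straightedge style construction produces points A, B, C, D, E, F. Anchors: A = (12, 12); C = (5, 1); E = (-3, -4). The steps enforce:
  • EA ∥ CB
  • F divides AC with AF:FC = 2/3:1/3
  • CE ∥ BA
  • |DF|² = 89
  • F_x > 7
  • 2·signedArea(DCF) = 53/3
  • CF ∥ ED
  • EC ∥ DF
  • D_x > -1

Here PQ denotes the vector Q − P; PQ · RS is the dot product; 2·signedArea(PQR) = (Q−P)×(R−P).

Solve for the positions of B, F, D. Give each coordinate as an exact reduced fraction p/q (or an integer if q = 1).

1. B_x = 20  [CE ∥ BA ∩ EA ∥ CB]
2. B_y = 17  [CE ∥ BA ∩ EA ∥ CB]
   → B = (20, 17)
3. F_x = 22/3  [F divides AC with AF:FC = 2/3:1/3]
4. F_y = 14/3  [F divides AC with AF:FC = 2/3:1/3]
   → F = (22/3, 14/3)
5. D_x = -2/3  [EC ∥ DF ∩ CF ∥ ED]
6. D_y = -1/3  [EC ∥ DF ∩ CF ∥ ED]
   → D = (-2/3, -1/3)

B = (20, 17)
D = (-2/3, -1/3)
F = (22/3, 14/3)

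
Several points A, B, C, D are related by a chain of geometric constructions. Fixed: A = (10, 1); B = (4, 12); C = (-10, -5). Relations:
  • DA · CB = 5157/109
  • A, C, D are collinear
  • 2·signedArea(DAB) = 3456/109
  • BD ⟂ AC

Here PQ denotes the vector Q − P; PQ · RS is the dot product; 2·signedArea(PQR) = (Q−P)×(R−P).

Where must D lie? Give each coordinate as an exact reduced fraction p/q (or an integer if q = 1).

D = (820/109, 28/109)

1. D_x = 820/109  [A, C, D are collinear ∩ BD ⟂ AC]
2. D_y = 28/109  [A, C, D are collinear ∩ BD ⟂ AC]
   → D = (820/109, 28/109)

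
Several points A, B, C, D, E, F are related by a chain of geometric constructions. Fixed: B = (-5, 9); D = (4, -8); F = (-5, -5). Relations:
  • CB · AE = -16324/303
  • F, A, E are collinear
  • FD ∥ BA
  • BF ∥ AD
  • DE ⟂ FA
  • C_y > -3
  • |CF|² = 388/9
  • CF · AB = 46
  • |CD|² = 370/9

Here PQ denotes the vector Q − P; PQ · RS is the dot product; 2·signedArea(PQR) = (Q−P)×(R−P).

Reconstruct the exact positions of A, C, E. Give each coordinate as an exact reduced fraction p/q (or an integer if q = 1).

A = (4, 6)
C = (1, -7/3)
E = (-289/101, -241/101)

1. A_x = 4  [BF ∥ AD ∩ FD ∥ BA]
2. A_y = 6  [BF ∥ AD ∩ FD ∥ BA]
   → A = (4, 6)
3. C_x = 1  [line 9·x + -3·y + -16 = 0 ∩ |CD|² = 370/9]
4. C_y = -7/3  [line 9·x + -3·y + -16 = 0 ∩ |CD|² = 370/9]
   → C = (1, -7/3)
5. E_x = -289/101  [F, A, E are collinear ∩ DE ⟂ FA]
6. E_y = -241/101  [F, A, E are collinear ∩ DE ⟂ FA]
   → E = (-289/101, -241/101)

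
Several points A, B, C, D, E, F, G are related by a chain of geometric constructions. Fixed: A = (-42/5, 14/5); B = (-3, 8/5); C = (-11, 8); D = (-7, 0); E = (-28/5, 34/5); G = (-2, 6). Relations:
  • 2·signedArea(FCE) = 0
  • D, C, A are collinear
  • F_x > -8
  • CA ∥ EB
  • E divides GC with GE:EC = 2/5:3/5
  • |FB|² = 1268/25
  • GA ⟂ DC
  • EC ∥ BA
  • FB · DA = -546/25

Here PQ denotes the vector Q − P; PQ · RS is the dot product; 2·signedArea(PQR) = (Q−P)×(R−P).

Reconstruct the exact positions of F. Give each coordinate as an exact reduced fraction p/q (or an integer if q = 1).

F = (-37/5, 36/5)

1. F_x = -37/5  [2·signedArea(FCE) = 0 ∩ FB · DA = -546/25]
2. F_y = 36/5  [2·signedArea(FCE) = 0 ∩ FB · DA = -546/25]
   → F = (-37/5, 36/5)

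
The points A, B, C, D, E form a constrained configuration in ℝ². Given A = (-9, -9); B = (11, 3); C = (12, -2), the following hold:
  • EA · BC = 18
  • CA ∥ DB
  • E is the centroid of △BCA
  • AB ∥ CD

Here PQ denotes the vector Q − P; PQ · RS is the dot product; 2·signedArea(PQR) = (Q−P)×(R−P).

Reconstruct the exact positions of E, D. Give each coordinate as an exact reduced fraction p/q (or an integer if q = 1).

1. E_x = 14/3  [E is the centroid of △BCA]
2. E_y = -8/3  [E is the centroid of △BCA]
   → E = (14/3, -8/3)
3. D_x = 32  [CA ∥ DB ∩ AB ∥ CD]
4. D_y = 10  [CA ∥ DB ∩ AB ∥ CD]
   → D = (32, 10)

D = (32, 10)
E = (14/3, -8/3)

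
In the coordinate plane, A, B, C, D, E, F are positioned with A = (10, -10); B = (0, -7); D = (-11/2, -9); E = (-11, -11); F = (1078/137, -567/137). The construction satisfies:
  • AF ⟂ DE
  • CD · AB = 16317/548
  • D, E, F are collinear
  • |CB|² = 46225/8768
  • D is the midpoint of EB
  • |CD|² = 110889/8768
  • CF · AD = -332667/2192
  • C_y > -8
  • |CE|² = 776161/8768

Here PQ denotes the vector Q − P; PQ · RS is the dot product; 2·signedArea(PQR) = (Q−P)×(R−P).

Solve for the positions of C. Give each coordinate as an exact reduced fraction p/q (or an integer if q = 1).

C = (-2365/1096, -2133/274)

1. C_x = -2365/1096  [CF · AD = -332667/2192 ∩ CD · AB = 16317/548]
2. C_y = -2133/274  [CF · AD = -332667/2192 ∩ CD · AB = 16317/548]
   → C = (-2365/1096, -2133/274)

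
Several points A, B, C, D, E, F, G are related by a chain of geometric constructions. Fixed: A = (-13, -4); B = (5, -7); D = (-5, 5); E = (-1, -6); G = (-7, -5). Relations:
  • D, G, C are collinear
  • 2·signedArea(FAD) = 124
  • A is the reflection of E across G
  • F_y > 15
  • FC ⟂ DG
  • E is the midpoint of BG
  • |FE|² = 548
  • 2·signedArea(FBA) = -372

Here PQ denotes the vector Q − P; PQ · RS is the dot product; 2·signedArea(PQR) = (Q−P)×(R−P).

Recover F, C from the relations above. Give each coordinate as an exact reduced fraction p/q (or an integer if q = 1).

C = (-79/26, 385/26)
F = (-9, 16)

1. F_x = -9  [2·signedArea(FAD) = 124 ∩ 2·signedArea(FBA) = -372]
2. F_y = 16  [2·signedArea(FAD) = 124 ∩ 2·signedArea(FBA) = -372]
   → F = (-9, 16)
3. C_x = -79/26  [D, G, C are collinear ∩ FC ⟂ DG]
4. C_y = 385/26  [D, G, C are collinear ∩ FC ⟂ DG]
   → C = (-79/26, 385/26)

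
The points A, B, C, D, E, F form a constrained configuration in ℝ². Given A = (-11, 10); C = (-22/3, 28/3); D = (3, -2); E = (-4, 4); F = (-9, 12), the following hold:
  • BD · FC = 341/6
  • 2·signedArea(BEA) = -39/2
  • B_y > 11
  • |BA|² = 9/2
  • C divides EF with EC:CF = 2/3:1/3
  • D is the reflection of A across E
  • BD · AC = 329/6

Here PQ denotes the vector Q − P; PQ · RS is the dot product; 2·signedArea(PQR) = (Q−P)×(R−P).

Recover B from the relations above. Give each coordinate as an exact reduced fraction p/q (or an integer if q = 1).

1. B_x = -19/2  [2·signedArea(BEA) = -39/2 ∩ BD · AC = 329/6]
2. B_y = 23/2  [2·signedArea(BEA) = -39/2 ∩ BD · AC = 329/6]
   → B = (-19/2, 23/2)

B = (-19/2, 23/2)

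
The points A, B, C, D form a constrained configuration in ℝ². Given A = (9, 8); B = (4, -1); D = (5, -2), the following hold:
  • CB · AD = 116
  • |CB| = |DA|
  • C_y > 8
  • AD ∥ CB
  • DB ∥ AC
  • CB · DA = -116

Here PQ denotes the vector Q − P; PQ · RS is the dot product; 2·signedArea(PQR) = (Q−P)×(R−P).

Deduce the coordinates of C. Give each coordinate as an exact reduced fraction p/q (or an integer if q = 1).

1. C_x = 8  [AD ∥ CB ∩ DB ∥ AC]
2. C_y = 9  [AD ∥ CB ∩ DB ∥ AC]
   → C = (8, 9)

C = (8, 9)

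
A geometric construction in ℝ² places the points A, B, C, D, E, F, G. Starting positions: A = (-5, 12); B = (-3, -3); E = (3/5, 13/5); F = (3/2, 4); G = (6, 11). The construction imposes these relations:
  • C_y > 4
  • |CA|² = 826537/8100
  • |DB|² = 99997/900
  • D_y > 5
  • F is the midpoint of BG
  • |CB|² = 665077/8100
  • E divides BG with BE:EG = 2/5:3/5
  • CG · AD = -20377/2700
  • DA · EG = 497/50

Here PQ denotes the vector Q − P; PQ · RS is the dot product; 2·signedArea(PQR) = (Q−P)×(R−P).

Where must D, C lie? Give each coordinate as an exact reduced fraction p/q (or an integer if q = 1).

1. D_x = 27/10  [line -27/5·x + -42/5·y + 3193/50 = 0 ∩ |DB|² = 99997/900]
2. D_y = 88/15  [line -27/5·x + -42/5·y + 3193/50 = 0 ∩ |DB|² = 99997/900]
   → D = (27/10, 88/15)
3. C_x = 19/10  [line -77/10·x + 92/15·y + -37043/2700 = 0 ∩ |CB|² = 665077/8100]
4. C_y = 208/45  [line -77/10·x + 92/15·y + -37043/2700 = 0 ∩ |CB|² = 665077/8100]
   → C = (19/10, 208/45)

C = (19/10, 208/45)
D = (27/10, 88/15)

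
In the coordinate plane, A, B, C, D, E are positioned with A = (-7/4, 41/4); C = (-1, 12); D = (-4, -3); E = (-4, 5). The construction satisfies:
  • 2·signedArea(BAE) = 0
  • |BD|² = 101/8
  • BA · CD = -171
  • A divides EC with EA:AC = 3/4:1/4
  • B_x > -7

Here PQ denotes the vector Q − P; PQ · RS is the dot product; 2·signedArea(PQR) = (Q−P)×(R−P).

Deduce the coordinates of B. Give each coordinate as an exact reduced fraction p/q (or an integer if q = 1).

1. B_x = -25/4  [2·signedArea(BAE) = 0 ∩ BA · CD = -171]
2. B_y = -1/4  [2·signedArea(BAE) = 0 ∩ BA · CD = -171]
   → B = (-25/4, -1/4)

B = (-25/4, -1/4)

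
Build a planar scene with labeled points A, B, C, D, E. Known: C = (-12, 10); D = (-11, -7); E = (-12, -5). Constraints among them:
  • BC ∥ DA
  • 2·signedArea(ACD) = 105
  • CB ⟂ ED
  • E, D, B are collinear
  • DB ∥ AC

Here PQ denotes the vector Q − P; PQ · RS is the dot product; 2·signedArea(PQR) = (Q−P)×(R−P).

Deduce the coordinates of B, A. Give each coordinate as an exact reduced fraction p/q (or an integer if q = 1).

1. B_x = -18  [E, D, B are collinear ∩ CB ⟂ ED]
2. B_y = 7  [E, D, B are collinear ∩ CB ⟂ ED]
   → B = (-18, 7)
3. A_x = -5  [DB ∥ AC ∩ BC ∥ DA]
4. A_y = -4  [DB ∥ AC ∩ BC ∥ DA]
   → A = (-5, -4)

A = (-5, -4)
B = (-18, 7)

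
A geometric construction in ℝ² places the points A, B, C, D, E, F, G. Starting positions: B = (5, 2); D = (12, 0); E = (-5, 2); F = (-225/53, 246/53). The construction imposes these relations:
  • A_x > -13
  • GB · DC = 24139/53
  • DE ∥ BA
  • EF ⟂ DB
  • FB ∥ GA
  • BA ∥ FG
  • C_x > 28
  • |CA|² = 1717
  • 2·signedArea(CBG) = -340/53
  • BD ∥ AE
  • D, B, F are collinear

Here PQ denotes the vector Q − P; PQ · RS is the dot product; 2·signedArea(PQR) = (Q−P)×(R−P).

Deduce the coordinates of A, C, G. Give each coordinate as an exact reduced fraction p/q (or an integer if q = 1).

1. A_x = -12  [BD ∥ AE ∩ DE ∥ BA]
2. A_y = 4  [BD ∥ AE ∩ DE ∥ BA]
   → A = (-12, 4)
3. G_x = -1126/53  [FB ∥ GA ∩ BA ∥ FG]
4. G_y = 352/53  [FB ∥ GA ∩ BA ∥ FG]
   → G = (-1126/53, 352/53)
5. C_x = 29  [2·signedArea(CBG) = -340/53 ∩ GB · DC = 24139/53]
6. C_y = -2  [2·signedArea(CBG) = -340/53 ∩ GB · DC = 24139/53]
   → C = (29, -2)

A = (-12, 4)
C = (29, -2)
G = (-1126/53, 352/53)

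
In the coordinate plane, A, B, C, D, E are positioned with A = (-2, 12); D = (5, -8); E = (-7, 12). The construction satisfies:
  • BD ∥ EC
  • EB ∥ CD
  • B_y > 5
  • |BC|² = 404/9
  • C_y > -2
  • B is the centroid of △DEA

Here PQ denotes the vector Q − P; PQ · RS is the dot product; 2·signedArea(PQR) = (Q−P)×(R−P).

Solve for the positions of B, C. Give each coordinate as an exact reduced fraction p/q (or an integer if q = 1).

B = (-4/3, 16/3)
C = (-2/3, -4/3)

1. B_x = -4/3  [B is the centroid of △DEA]
2. B_y = 16/3  [B is the centroid of △DEA]
   → B = (-4/3, 16/3)
3. C_x = -2/3  [EB ∥ CD ∩ BD ∥ EC]
4. C_y = -4/3  [EB ∥ CD ∩ BD ∥ EC]
   → C = (-2/3, -4/3)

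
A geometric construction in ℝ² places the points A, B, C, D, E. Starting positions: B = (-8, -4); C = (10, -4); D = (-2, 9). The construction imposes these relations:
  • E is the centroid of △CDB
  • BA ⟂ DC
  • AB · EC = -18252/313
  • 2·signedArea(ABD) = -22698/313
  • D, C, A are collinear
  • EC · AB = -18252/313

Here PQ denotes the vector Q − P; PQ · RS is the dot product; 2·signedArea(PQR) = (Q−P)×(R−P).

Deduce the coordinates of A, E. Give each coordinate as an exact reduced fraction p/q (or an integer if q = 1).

1. A_x = 538/313  [D, C, A are collinear ∩ BA ⟂ DC]
2. A_y = 1556/313  [D, C, A are collinear ∩ BA ⟂ DC]
   → A = (538/313, 1556/313)
3. E_x = 0  [E is the centroid of △CDB]
4. E_y = 1/3  [E is the centroid of △CDB]
   → E = (0, 1/3)

A = (538/313, 1556/313)
E = (0, 1/3)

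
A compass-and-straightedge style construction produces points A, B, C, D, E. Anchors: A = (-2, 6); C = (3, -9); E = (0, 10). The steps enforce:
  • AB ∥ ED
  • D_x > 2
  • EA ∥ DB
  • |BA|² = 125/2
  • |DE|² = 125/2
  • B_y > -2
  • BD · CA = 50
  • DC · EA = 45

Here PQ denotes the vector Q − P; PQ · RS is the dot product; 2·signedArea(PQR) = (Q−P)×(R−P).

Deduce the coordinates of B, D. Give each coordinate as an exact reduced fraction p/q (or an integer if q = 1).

B = (1/2, -3/2)
D = (5/2, 5/2)

1. D_x = 5/2  [line 2·x + 4·y + -15 = 0 ∩ |DE|² = 125/2]
2. D_y = 5/2  [line 2·x + 4·y + -15 = 0 ∩ |DE|² = 125/2]
   → D = (5/2, 5/2)
3. B_x = 1/2  [BD · CA = 50 ∩ EA ∥ DB]
4. B_y = -3/2  [BD · CA = 50 ∩ EA ∥ DB]
   → B = (1/2, -3/2)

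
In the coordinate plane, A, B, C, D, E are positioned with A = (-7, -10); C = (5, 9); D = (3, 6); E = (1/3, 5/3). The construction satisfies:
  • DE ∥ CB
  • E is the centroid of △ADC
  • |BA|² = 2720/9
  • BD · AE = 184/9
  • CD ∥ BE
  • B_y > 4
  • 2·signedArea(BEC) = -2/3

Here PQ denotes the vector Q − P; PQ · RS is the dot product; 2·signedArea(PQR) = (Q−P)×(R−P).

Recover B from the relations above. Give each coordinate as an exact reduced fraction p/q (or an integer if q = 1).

B = (7/3, 14/3)

1. B_x = 7/3  [CD ∥ BE ∩ DE ∥ CB]
2. B_y = 14/3  [CD ∥ BE ∩ DE ∥ CB]
   → B = (7/3, 14/3)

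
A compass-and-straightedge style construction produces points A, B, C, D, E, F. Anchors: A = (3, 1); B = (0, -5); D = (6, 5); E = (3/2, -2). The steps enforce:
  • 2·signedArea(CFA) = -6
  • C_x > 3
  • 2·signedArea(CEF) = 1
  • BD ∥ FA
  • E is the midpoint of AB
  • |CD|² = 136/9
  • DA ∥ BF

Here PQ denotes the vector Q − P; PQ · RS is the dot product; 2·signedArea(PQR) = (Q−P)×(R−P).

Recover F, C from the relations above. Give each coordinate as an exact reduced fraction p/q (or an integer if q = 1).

C = (4, 5/3)
F = (-3, -9)

1. F_x = -3  [BD ∥ FA ∩ DA ∥ BF]
2. F_y = -9  [BD ∥ FA ∩ DA ∥ BF]
   → F = (-3, -9)
3. C_x = 4  [2·signedArea(CEF) = 1 ∩ 2·signedArea(CFA) = -6]
4. C_y = 5/3  [2·signedArea(CEF) = 1 ∩ 2·signedArea(CFA) = -6]
   → C = (4, 5/3)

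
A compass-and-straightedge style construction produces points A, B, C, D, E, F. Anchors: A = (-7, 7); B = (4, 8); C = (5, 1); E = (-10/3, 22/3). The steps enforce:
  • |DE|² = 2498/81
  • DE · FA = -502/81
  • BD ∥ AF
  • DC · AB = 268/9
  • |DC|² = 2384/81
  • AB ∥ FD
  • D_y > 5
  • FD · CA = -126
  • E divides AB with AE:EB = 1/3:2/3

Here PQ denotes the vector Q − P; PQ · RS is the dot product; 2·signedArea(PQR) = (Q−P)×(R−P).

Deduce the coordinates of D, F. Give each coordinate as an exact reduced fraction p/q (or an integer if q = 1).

D = (17/9, 49/9)
F = (-82/9, 40/9)

1. D_x = 17/9  [line -11·x + -1·y + 236/9 = 0 ∩ |DC|² = 2384/81]
2. D_y = 49/9  [line -11·x + -1·y + 236/9 = 0 ∩ |DC|² = 2384/81]
   → D = (17/9, 49/9)
3. F_x = -82/9  [AB ∥ FD ∩ BD ∥ AF]
4. F_y = 40/9  [AB ∥ FD ∩ BD ∥ AF]
   → F = (-82/9, 40/9)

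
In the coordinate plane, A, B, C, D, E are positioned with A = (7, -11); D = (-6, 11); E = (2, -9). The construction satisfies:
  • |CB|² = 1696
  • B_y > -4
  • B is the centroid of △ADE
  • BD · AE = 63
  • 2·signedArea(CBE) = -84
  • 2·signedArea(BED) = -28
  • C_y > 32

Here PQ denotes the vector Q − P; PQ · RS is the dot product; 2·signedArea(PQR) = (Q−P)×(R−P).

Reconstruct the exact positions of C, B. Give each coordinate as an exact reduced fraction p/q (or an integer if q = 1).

B = (1, -3)
C = (-19, 33)

1. B_x = 1  [B is the centroid of △ADE]
2. B_y = -3  [B is the centroid of △ADE]
   → B = (1, -3)
3. C_x = -19  [line 6·x + 1·y + 81 = 0 ∩ |CB|² = 1696]
4. C_y = 33  [line 6·x + 1·y + 81 = 0 ∩ |CB|² = 1696]
   → C = (-19, 33)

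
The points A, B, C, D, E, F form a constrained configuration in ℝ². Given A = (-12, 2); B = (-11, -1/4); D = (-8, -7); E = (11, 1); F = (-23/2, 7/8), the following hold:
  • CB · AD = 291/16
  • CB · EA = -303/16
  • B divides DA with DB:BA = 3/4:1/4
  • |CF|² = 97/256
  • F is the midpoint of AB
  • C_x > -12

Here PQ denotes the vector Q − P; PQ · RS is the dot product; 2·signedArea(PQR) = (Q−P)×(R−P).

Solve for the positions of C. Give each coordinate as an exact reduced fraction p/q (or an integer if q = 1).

1. C_x = -47/4  [CB · EA = -303/16 ∩ CB · AD = 291/16]
2. C_y = 23/16  [CB · EA = -303/16 ∩ CB · AD = 291/16]
   → C = (-47/4, 23/16)

C = (-47/4, 23/16)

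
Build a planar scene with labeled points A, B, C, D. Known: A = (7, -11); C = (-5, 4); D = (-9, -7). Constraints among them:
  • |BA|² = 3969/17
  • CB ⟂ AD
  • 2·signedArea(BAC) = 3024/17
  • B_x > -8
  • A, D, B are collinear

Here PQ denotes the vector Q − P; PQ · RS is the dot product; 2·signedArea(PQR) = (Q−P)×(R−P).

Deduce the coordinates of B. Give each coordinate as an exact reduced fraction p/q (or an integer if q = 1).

1. B_x = -133/17  [A, D, B are collinear ∩ CB ⟂ AD]
2. B_y = -124/17  [A, D, B are collinear ∩ CB ⟂ AD]
   → B = (-133/17, -124/17)

B = (-133/17, -124/17)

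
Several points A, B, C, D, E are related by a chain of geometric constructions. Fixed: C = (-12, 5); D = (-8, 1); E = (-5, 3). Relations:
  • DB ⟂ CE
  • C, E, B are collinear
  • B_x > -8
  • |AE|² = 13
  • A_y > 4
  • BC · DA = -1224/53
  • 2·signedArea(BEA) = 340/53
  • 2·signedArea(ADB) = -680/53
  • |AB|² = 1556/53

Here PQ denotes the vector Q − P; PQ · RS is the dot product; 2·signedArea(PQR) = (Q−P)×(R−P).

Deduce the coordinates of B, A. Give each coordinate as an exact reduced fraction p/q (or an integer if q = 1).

A = (-2, 5)
B = (-384/53, 193/53)

1. B_x = -384/53  [C, E, B are collinear ∩ DB ⟂ CE]
2. B_y = 193/53  [C, E, B are collinear ∩ DB ⟂ CE]
   → B = (-384/53, 193/53)
3. A_x = -2  [2·signedArea(ADB) = -680/53 ∩ 2·signedArea(BEA) = 340/53]
4. A_y = 5  [2·signedArea(ADB) = -680/53 ∩ 2·signedArea(BEA) = 340/53]
   → A = (-2, 5)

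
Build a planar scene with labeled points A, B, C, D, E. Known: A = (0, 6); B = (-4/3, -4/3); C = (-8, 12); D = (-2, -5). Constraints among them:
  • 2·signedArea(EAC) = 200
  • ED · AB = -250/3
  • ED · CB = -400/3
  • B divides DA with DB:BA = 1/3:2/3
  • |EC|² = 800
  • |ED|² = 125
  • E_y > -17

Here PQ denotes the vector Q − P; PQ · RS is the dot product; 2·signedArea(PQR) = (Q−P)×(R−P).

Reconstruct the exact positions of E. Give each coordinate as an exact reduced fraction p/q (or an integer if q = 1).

1. E_x = -4  [ED · CB = -400/3 ∩ 2·signedArea(EAC) = 200]
2. E_y = -16  [ED · CB = -400/3 ∩ 2·signedArea(EAC) = 200]
   → E = (-4, -16)

E = (-4, -16)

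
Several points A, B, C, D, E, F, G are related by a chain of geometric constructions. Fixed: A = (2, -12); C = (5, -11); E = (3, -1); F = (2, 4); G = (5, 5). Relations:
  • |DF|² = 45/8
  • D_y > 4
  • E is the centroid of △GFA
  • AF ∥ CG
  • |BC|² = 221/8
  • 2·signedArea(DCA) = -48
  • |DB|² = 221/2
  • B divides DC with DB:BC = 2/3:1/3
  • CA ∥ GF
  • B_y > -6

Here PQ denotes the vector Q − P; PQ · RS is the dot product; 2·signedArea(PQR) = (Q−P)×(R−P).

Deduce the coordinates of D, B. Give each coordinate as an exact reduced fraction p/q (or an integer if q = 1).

B = (19/4, -23/4)
D = (17/4, 19/4)

1. D_x = 17/4  [line 1·x + -3·y + 10 = 0 ∩ |DF|² = 45/8]
2. D_y = 19/4  [line 1·x + -3·y + 10 = 0 ∩ |DF|² = 45/8]
   → D = (17/4, 19/4)
3. B_x = 19/4  [B divides DC with DB:BC = 2/3:1/3]
4. B_y = -23/4  [B divides DC with DB:BC = 2/3:1/3]
   → B = (19/4, -23/4)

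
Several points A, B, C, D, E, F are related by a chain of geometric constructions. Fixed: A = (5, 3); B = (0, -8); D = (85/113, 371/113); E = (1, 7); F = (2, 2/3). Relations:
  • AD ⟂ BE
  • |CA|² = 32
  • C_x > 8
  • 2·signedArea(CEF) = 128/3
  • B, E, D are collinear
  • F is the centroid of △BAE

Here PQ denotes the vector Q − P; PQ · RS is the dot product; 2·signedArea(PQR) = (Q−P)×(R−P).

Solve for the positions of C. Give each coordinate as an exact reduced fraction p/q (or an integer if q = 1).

C = (9, -1)

1. C_x = 9  [line 19/3·x + 1·y + -56 = 0 ∩ |CA|² = 32]
2. C_y = -1  [line 19/3·x + 1·y + -56 = 0 ∩ |CA|² = 32]
   → C = (9, -1)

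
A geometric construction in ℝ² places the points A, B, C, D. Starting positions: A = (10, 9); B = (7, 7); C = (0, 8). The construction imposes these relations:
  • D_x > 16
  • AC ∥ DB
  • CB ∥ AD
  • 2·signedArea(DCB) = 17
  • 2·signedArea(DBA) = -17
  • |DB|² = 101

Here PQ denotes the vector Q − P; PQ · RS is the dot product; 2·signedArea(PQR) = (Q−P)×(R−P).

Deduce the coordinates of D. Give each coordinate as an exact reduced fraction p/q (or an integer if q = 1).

1. D_x = 17  [AC ∥ DB ∩ CB ∥ AD]
2. D_y = 8  [AC ∥ DB ∩ CB ∥ AD]
   → D = (17, 8)

D = (17, 8)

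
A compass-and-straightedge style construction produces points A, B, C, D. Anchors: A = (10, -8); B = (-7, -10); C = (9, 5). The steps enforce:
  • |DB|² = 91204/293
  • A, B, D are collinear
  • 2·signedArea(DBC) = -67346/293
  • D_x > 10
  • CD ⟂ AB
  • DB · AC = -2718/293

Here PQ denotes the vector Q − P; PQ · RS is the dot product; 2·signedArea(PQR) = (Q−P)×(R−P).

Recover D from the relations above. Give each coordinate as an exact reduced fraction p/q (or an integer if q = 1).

D = (3083/293, -2326/293)

1. D_x = 3083/293  [A, B, D are collinear ∩ CD ⟂ AB]
2. D_y = -2326/293  [A, B, D are collinear ∩ CD ⟂ AB]
   → D = (3083/293, -2326/293)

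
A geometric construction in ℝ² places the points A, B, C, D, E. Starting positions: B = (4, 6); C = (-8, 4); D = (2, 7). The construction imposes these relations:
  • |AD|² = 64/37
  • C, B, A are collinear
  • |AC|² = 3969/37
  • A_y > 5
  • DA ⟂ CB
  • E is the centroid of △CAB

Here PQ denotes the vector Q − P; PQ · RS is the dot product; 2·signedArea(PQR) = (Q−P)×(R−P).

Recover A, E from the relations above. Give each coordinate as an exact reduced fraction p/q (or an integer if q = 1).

1. A_x = 82/37  [C, B, A are collinear ∩ DA ⟂ CB]
2. A_y = 211/37  [C, B, A are collinear ∩ DA ⟂ CB]
   → A = (82/37, 211/37)
3. E_x = -22/37  [E is the centroid of △CAB]
4. E_y = 581/111  [E is the centroid of △CAB]
   → E = (-22/37, 581/111)

A = (82/37, 211/37)
E = (-22/37, 581/111)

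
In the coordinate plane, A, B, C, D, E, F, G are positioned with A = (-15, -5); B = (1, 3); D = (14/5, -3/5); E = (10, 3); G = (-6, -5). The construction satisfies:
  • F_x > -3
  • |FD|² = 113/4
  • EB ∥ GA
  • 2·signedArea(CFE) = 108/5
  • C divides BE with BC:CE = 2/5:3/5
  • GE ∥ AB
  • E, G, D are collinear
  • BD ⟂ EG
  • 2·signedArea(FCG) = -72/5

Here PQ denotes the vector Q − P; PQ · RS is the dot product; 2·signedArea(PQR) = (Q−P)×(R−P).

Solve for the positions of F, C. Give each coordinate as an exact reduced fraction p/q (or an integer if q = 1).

1. C_x = 23/5  [C divides BE with BC:CE = 2/5:3/5]
2. C_y = 3  [C divides BE with BC:CE = 2/5:3/5]
   → C = (23/5, 3)
3. F_x = -5/2  [2·signedArea(FCG) = -72/5 ∩ 2·signedArea(CFE) = 108/5]
4. F_y = -1  [2·signedArea(FCG) = -72/5 ∩ 2·signedArea(CFE) = 108/5]
   → F = (-5/2, -1)

C = (23/5, 3)
F = (-5/2, -1)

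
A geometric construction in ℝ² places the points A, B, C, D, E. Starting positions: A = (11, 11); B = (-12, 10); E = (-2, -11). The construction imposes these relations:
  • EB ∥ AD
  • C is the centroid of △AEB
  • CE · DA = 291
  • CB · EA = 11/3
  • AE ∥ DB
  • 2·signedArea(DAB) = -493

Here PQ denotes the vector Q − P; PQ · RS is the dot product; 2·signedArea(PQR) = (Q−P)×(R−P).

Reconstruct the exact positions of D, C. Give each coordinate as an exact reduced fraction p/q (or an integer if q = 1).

1. D_x = 1  [AE ∥ DB ∩ EB ∥ AD]
2. D_y = 32  [AE ∥ DB ∩ EB ∥ AD]
   → D = (1, 32)
3. C_x = -1  [C is the centroid of △AEB]
4. C_y = 10/3  [C is the centroid of △AEB]
   → C = (-1, 10/3)

C = (-1, 10/3)
D = (1, 32)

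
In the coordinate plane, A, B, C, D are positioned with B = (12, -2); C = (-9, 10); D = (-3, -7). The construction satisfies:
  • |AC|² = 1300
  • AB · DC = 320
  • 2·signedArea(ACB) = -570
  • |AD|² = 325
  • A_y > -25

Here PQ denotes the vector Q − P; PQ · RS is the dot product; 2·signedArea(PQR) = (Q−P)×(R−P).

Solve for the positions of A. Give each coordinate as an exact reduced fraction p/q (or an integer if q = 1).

1. A_x = 3  [2·signedArea(ACB) = -570 ∩ AB · DC = 320]
2. A_y = -24  [2·signedArea(ACB) = -570 ∩ AB · DC = 320]
   → A = (3, -24)

A = (3, -24)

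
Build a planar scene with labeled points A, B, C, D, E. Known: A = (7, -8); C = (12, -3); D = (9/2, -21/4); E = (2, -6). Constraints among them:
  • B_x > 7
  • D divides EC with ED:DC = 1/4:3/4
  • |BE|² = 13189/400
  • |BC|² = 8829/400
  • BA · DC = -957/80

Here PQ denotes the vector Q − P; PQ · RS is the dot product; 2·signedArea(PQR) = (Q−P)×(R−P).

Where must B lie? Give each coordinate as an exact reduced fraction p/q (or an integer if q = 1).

1. B_x = 15/2  [line -15/2·x + -9/4·y + 3717/80 = 0 ∩ |BE|² = 13189/400]
2. B_y = -87/20  [line -15/2·x + -9/4·y + 3717/80 = 0 ∩ |BE|² = 13189/400]
   → B = (15/2, -87/20)

B = (15/2, -87/20)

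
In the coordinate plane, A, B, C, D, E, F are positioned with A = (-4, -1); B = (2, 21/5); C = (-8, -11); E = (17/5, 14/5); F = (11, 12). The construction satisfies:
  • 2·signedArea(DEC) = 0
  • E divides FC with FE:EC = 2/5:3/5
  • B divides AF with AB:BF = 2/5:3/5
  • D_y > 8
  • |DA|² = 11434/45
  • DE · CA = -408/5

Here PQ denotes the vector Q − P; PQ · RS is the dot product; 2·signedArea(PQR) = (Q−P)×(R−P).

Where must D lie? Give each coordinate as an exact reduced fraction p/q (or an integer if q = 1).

1. D_x = 127/15  [2·signedArea(DEC) = 0 ∩ DE · CA = -408/5]
2. D_y = 134/15  [2·signedArea(DEC) = 0 ∩ DE · CA = -408/5]
   → D = (127/15, 134/15)

D = (127/15, 134/15)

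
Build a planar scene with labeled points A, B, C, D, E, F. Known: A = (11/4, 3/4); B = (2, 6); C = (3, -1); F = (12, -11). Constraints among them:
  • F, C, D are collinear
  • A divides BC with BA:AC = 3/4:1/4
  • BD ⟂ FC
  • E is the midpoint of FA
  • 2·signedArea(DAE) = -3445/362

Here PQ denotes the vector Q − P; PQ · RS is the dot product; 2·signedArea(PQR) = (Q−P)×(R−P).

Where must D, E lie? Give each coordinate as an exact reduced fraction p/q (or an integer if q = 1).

D = (-168/181, 609/181)
E = (59/8, -41/8)

1. D_x = -168/181  [F, C, D are collinear ∩ BD ⟂ FC]
2. D_y = 609/181  [F, C, D are collinear ∩ BD ⟂ FC]
   → D = (-168/181, 609/181)
3. E_x = 59/8  [E is the midpoint of FA]
4. E_y = -41/8  [E is the midpoint of FA]
   → E = (59/8, -41/8)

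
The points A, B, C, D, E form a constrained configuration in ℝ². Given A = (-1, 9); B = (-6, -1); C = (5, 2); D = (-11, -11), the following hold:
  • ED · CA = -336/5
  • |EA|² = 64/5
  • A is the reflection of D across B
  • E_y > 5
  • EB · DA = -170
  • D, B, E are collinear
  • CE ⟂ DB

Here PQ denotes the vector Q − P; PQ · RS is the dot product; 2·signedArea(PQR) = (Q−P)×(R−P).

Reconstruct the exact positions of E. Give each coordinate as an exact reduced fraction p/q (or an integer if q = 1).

1. E_x = -13/5  [D, B, E are collinear ∩ CE ⟂ DB]
2. E_y = 29/5  [D, B, E are collinear ∩ CE ⟂ DB]
   → E = (-13/5, 29/5)

E = (-13/5, 29/5)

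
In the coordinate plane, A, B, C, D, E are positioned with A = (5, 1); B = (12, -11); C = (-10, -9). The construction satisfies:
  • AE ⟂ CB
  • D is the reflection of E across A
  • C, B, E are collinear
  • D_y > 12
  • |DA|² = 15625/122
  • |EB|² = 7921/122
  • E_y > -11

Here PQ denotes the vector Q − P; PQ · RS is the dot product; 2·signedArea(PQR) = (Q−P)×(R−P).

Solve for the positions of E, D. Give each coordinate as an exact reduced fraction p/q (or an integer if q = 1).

1. E_x = 485/122  [C, B, E are collinear ∩ AE ⟂ CB]
2. E_y = -1253/122  [C, B, E are collinear ∩ AE ⟂ CB]
   → E = (485/122, -1253/122)
3. D_x = 735/122  [D is the reflection of E across A]
4. D_y = 1497/122  [D is the reflection of E across A]
   → D = (735/122, 1497/122)

D = (735/122, 1497/122)
E = (485/122, -1253/122)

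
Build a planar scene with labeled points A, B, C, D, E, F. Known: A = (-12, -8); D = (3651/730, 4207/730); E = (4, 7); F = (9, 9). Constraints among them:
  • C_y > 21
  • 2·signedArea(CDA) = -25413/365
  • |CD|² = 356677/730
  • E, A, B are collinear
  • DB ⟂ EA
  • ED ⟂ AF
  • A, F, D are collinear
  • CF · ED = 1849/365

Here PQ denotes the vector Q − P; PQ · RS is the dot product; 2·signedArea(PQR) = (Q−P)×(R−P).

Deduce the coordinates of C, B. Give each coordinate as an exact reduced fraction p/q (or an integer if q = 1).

1. C_x = 20  [line -731/730·x + 903/730·y + -2623/365 = 0 ∩ |CD|² = 356677/730]
2. C_y = 22  [line -731/730·x + 903/730·y + -2623/365 = 0 ∩ |CD|² = 356677/730]
   → C = (20, 22)
3. B_x = 687468/175565  [E, A, B are collinear ∩ DB ⟂ EA]
4. B_y = 486035/70226  [E, A, B are collinear ∩ DB ⟂ EA]
   → B = (687468/175565, 486035/70226)

B = (687468/175565, 486035/70226)
C = (20, 22)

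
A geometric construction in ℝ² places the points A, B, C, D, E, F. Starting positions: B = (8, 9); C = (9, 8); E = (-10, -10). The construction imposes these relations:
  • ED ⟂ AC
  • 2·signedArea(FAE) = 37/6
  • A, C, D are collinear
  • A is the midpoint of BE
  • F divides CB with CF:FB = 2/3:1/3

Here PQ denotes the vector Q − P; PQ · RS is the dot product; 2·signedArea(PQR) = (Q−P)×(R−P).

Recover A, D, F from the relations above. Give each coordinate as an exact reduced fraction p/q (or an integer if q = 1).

1. A_x = -1  [A is the midpoint of BE]
2. A_y = -1/2  [A is the midpoint of BE]
   → A = (-1, -1/2)
3. D_x = -7519/689  [A, C, D are collinear ∩ ED ⟂ AC]
4. D_y = -6150/689  [A, C, D are collinear ∩ ED ⟂ AC]
   → D = (-7519/689, -6150/689)
5. F_x = 25/3  [F divides CB with CF:FB = 2/3:1/3]
6. F_y = 26/3  [F divides CB with CF:FB = 2/3:1/3]
   → F = (25/3, 26/3)

A = (-1, -1/2)
D = (-7519/689, -6150/689)
F = (25/3, 26/3)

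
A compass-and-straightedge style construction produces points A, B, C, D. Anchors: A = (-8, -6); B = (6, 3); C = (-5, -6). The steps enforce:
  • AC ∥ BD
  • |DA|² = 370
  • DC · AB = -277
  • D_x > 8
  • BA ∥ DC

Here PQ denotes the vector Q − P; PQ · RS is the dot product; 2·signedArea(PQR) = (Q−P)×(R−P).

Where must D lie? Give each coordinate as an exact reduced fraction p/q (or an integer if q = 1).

1. D_x = 9  [BA ∥ DC ∩ AC ∥ BD]
2. D_y = 3  [BA ∥ DC ∩ AC ∥ BD]
   → D = (9, 3)

D = (9, 3)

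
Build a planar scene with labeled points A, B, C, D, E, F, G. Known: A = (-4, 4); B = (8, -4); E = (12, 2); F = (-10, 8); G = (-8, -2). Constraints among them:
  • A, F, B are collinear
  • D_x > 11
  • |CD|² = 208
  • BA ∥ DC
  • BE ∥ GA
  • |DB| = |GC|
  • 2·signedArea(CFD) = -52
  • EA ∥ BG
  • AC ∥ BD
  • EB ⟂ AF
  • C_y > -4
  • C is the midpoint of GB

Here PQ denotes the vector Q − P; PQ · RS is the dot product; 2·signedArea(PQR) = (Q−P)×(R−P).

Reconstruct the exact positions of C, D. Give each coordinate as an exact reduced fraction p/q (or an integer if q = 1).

C = (0, -3)
D = (12, -11)

1. C_x = 0  [C is the midpoint of GB]
2. C_y = -3  [C is the midpoint of GB]
   → C = (0, -3)
3. D_x = 12  [BA ∥ DC ∩ AC ∥ BD]
4. D_y = -11  [BA ∥ DC ∩ AC ∥ BD]
   → D = (12, -11)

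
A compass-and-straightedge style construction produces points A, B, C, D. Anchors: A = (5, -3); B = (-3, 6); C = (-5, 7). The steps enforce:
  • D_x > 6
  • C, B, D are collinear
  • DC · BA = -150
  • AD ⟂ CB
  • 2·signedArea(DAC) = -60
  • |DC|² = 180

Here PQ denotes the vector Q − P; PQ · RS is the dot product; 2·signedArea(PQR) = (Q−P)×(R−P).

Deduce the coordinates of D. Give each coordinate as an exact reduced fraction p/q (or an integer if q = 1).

D = (7, 1)

1. D_x = 7  [C, B, D are collinear ∩ AD ⟂ CB]
2. D_y = 1  [C, B, D are collinear ∩ AD ⟂ CB]
   → D = (7, 1)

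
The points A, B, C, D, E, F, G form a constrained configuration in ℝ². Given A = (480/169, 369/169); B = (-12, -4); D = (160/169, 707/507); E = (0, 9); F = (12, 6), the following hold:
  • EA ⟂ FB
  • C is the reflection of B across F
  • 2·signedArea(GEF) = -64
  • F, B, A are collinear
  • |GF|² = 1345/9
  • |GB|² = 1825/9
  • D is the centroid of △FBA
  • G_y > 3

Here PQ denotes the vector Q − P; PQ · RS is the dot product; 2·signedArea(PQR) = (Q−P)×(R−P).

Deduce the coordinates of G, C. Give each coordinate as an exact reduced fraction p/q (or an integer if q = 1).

1. G_x = 0  [line 3·x + 12·y + -44 = 0 ∩ |GF|² = 1345/9]
2. G_y = 11/3  [line 3·x + 12·y + -44 = 0 ∩ |GF|² = 1345/9]
   → G = (0, 11/3)
3. C_x = 36  [C is the reflection of B across F]
4. C_y = 16  [C is the reflection of B across F]
   → C = (36, 16)

C = (36, 16)
G = (0, 11/3)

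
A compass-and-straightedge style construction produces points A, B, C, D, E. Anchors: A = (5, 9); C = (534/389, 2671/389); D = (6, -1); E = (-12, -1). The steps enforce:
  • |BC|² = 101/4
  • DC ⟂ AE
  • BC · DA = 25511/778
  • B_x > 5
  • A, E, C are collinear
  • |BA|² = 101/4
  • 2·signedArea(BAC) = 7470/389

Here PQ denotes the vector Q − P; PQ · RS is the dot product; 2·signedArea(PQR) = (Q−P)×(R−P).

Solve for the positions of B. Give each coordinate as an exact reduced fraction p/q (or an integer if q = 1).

B = (11/2, 4)

1. B_x = 11/2  [2·signedArea(BAC) = 7470/389 ∩ BC · DA = 25511/778]
2. B_y = 4  [2·signedArea(BAC) = 7470/389 ∩ BC · DA = 25511/778]
   → B = (11/2, 4)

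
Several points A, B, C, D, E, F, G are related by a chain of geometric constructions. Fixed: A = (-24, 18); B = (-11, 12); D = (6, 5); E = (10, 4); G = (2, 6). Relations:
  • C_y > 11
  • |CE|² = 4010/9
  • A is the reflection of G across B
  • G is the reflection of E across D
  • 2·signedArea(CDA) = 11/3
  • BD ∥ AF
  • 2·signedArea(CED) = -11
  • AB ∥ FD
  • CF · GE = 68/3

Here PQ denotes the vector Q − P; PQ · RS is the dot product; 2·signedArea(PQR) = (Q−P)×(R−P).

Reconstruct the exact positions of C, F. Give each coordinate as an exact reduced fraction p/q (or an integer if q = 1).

1. C_x = -29/3  [2·signedArea(CED) = -11 ∩ 2·signedArea(CDA) = 11/3]
2. C_y = 35/3  [2·signedArea(CED) = -11 ∩ 2·signedArea(CDA) = 11/3]
   → C = (-29/3, 35/3)
3. F_x = -7  [AB ∥ FD ∩ BD ∥ AF]
4. F_y = 11  [AB ∥ FD ∩ BD ∥ AF]
   → F = (-7, 11)

C = (-29/3, 35/3)
F = (-7, 11)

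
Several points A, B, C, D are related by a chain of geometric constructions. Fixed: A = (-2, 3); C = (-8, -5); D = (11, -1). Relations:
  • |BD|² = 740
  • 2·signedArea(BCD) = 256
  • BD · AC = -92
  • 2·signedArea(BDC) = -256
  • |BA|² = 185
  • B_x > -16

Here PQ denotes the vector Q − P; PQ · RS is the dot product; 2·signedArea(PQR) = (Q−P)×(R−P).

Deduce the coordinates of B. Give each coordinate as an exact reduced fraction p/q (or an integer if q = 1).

B = (-15, 7)

1. B_x = -15  [2·signedArea(BDC) = -256 ∩ BD · AC = -92]
2. B_y = 7  [2·signedArea(BDC) = -256 ∩ BD · AC = -92]
   → B = (-15, 7)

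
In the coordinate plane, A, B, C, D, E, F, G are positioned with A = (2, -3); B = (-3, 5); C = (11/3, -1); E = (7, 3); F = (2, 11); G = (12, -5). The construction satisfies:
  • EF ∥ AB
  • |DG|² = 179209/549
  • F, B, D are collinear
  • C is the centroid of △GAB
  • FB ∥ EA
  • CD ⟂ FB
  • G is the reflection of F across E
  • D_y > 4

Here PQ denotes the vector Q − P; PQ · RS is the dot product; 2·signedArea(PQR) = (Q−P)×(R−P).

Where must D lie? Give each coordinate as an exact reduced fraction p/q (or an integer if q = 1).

1. D_x = -589/183  [F, B, D are collinear ∩ CD ⟂ FB]
2. D_y = 289/61  [F, B, D are collinear ∩ CD ⟂ FB]
   → D = (-589/183, 289/61)

D = (-589/183, 289/61)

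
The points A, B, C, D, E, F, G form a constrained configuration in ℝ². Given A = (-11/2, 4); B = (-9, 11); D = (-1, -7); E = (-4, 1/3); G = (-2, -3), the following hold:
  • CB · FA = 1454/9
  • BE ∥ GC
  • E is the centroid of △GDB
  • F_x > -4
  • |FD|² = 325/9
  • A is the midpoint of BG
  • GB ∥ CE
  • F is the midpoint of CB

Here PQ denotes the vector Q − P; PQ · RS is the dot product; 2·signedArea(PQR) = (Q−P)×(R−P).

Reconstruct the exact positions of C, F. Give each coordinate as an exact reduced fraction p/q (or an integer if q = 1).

1. C_x = 3  [GB ∥ CE ∩ BE ∥ GC]
2. C_y = -41/3  [GB ∥ CE ∩ BE ∥ GC]
   → C = (3, -41/3)
3. F_x = -3  [F is the midpoint of CB]
4. F_y = -4/3  [F is the midpoint of CB]
   → F = (-3, -4/3)

C = (3, -41/3)
F = (-3, -4/3)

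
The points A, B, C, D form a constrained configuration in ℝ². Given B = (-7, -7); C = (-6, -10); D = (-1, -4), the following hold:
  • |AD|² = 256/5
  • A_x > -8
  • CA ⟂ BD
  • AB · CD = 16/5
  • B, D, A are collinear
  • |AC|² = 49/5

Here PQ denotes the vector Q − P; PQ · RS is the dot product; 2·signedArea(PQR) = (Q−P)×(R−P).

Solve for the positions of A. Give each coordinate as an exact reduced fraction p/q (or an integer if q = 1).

A = (-37/5, -36/5)

1. A_x = -37/5  [B, D, A are collinear ∩ CA ⟂ BD]
2. A_y = -36/5  [B, D, A are collinear ∩ CA ⟂ BD]
   → A = (-37/5, -36/5)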